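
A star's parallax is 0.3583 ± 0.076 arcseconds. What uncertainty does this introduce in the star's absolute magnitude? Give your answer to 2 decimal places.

M = m − 5 log₁₀ d + 5 = m + 5 log₁₀ p + 5, so ∂M/∂p = 5/(p ln 10).
σ_M = (5/ln 10) · (σ_p/p) = 2.1715 × 0.076/0.3583 = 2.1715 × 0.21211 = 0.4606.

σ_M = 0.46 mag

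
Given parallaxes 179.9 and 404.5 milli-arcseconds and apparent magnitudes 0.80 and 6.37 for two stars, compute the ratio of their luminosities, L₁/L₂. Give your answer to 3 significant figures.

L₁/L₂ = 855

d₁ = 1/p₁ = 1/0.1799″ = 5.5586 pc; d₂ = 1/p₂ = 1/0.4045″ = 2.4722 pc.
M₁ = m₁ − 5 log₁₀ d₁ + 5 = 0.80 − 3.7248 + 5 = 2.0752.
M₂ = 6.37 − 1.9654 + 5 = 9.4046.
L₁/L₂ = 10^(0.4(M₂ − M₁)) = 10^(0.4 × 7.3294) = 10^2.93176 = 854.59.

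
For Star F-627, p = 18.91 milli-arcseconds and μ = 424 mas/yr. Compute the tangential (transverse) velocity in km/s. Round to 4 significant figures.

106.3 km/s

d = 1/p = 1/0.01891″ = 52.882 pc.
μ = 424 mas/yr = 0.424 ″/yr.
v_t = 4.74 × μ × d = 4.74 × 0.424 × 52.882 = 106.28 km/s.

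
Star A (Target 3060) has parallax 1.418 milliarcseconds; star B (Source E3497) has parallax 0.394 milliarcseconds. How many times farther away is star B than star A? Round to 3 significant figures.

Since d = 1/p, d_B/d_A = p_A/p_B.
= 1.418 / 0.394 = 3.599.

3.60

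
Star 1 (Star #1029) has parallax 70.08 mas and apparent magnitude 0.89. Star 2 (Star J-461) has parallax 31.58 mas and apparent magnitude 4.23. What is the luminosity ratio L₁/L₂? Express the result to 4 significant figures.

d₁ = 1/p₁ = 1/0.07008″ = 14.269 pc; d₂ = 1/p₂ = 1/0.03158″ = 31.666 pc.
M₁ = m₁ − 5 log₁₀ d₁ + 5 = 0.89 − 5.7720 + 5 = 0.1180.
M₂ = 4.23 − 7.5030 + 5 = 1.7270.
L₁/L₂ = 10^(0.4(M₂ − M₁)) = 10^(0.4 × 1.6090) = 10^0.64360 = 4.4015.

L₁/L₂ = 4.402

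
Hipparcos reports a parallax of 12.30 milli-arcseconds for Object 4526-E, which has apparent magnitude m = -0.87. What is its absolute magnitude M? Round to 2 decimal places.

M = -5.42

d = 1/p = 1/0.01230″ = 81.301 pc.
m − M = 5 log₁₀(81.301) − 5 = 9.5505 − 5 = 4.5505.
M = m − (m − M) = -0.87 − 4.5505 = -5.42.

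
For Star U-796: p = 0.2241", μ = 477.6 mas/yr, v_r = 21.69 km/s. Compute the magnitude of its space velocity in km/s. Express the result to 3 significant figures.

d = 1/p = 1/0.2241″ = 4.4623 pc.
μ = 477.6 mas/yr = 0.4776 ″/yr.
v_t = 4.740 μ d = 4.740 × 0.4776 × 4.4623 = 10.102 km/s.
v = √(v_r² + v_t²) = √(21.69² + 10.102²) = √572.507 = 23.927 km/s.

23.9 km/s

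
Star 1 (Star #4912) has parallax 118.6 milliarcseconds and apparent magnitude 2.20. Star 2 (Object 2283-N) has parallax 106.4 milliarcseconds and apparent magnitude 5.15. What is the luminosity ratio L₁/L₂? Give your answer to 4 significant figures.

d₁ = 1/p₁ = 1/0.1186″ = 8.4317 pc; d₂ = 1/p₂ = 1/0.1064″ = 9.3985 pc.
M₁ = m₁ − 5 log₁₀ d₁ + 5 = 2.20 − 4.6296 + 5 = 2.5704.
M₂ = 5.15 − 4.8653 + 5 = 5.2847.
L₁/L₂ = 10^(0.4(M₂ − M₁)) = 10^(0.4 × 2.7143) = 10^1.08572 = 12.182.

L₁/L₂ = 12.18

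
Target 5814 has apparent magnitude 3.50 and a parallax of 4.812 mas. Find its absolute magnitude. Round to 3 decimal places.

M = -3.088

d = 1/p = 1/0.004812″ = 207.81 pc.
m − M = 5 log₁₀(207.81) − 5 = 11.5883 − 5 = 6.5883.
M = m − (m − M) = 3.50 − 6.5883 = -3.088.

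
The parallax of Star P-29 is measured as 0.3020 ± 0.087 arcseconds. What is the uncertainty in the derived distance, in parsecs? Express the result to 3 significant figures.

0.954 pc

d = 1/p, so σ_d = σ_p / p².
σ_d = 0.0870 / (0.3020)² = 0.0870 / 0.091204 = 0.95391 pc.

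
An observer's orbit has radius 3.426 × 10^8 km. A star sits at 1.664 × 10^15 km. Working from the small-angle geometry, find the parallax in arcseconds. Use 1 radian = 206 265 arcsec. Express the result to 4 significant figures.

θ ≈ B/d = (3.426 × 10^8) / (1.664 × 10^15) = 2.0589 × 10^-7 rad.
In arcseconds: 2.0589 × 10^-7 × 206265 = 0.042468″.

0.04247 arcsec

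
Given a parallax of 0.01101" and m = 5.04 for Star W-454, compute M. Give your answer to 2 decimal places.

d = 1/p = 1/0.01101″ = 90.827 pc.
m − M = 5 log₁₀(90.827) − 5 = 9.7911 − 5 = 4.7911.
M = m − (m − M) = 5.04 − 4.7911 = 0.25.

M = 0.25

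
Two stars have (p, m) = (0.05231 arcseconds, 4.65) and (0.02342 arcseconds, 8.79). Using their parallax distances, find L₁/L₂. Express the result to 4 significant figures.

L₁/L₂ = 9.078

d₁ = 1/p₁ = 1/0.05231″ = 19.117 pc; d₂ = 1/p₂ = 1/0.02342″ = 42.699 pc.
M₁ = m₁ − 5 log₁₀ d₁ + 5 = 4.65 − 6.4071 + 5 = 3.2429.
M₂ = 8.79 − 8.1521 + 5 = 5.6379.
L₁/L₂ = 10^(0.4(M₂ − M₁)) = 10^(0.4 × 2.3950) = 10^0.95800 = 9.0782.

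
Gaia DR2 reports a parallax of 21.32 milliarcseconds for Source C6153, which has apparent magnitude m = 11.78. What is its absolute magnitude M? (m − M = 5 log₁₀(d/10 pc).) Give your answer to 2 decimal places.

d = 1/p = 1/0.02132″ = 46.904 pc.
m − M = 5 log₁₀(46.904) − 5 = 8.3560 − 5 = 3.3560.
M = m − (m − M) = 11.78 − 3.3560 = 8.42.

M = 8.42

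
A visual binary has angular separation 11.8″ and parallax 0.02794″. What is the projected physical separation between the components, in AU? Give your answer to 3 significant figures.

d = 1/p = 1/0.02794″ = 35.791 pc.
At distance d (pc), an angle of θ arcsec spans θ·d AU: s = 11.8 × 35.791 = 422.33 AU.

422 AU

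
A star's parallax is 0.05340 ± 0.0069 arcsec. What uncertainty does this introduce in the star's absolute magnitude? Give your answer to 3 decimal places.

σ_M = 0.281 mag

M = m − 5 log₁₀ d + 5 = m + 5 log₁₀ p + 5, so ∂M/∂p = 5/(p ln 10).
σ_M = (5/ln 10) · (σ_p/p) = 2.1715 × 0.0069/0.05340 = 2.1715 × 0.12921 = 0.28058.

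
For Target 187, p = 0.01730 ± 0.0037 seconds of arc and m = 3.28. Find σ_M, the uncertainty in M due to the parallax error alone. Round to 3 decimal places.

σ_M = 0.464 mag

M = m − 5 log₁₀ d + 5 = m + 5 log₁₀ p + 5, so ∂M/∂p = 5/(p ln 10).
σ_M = (5/ln 10) · (σ_p/p) = 2.1715 × 0.0037/0.01730 = 2.1715 × 0.21387 = 0.46442.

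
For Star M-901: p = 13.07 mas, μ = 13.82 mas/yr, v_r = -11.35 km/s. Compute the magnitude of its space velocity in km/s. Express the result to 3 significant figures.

12.4 km/s

d = 1/p = 1/0.01307″ = 76.511 pc.
μ = 13.82 mas/yr = 0.01382 ″/yr.
v_t = 4.740 μ d = 4.740 × 0.01382 × 76.511 = 5.012 km/s.
v = √(v_r² + v_t²) = √((-11.35)² + 5.012²) = √153.943 = 12.407 km/s.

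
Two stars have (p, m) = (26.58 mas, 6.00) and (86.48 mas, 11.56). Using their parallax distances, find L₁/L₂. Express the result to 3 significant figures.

d₁ = 1/p₁ = 1/0.02658″ = 37.622 pc; d₂ = 1/p₂ = 1/0.08648″ = 11.563 pc.
M₁ = m₁ − 5 log₁₀ d₁ + 5 = 6.00 − 7.8772 + 5 = 3.1228.
M₂ = 11.56 − 5.3154 + 5 = 11.2446.
L₁/L₂ = 10^(0.4(M₂ − M₁)) = 10^(0.4 × 8.1218) = 10^3.24872 = 1773.

L₁/L₂ = 1770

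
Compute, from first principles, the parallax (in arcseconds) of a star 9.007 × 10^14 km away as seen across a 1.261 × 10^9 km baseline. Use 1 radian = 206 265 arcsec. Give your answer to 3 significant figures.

0.289 arcsec

θ ≈ B/d = (1.261 × 10^9) / (9.007 × 10^14) = 1.4000 × 10^-6 rad.
In arcseconds: 1.4000 × 10^-6 × 206265 = 0.28877″.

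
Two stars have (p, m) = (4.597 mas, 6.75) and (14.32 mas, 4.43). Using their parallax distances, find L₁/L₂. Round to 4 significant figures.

L₁/L₂ = 1.145

d₁ = 1/p₁ = 1/0.004597″ = 217.53 pc; d₂ = 1/p₂ = 1/0.01432″ = 69.832 pc.
M₁ = m₁ − 5 log₁₀ d₁ + 5 = 6.75 − 11.6876 + 5 = 0.0624.
M₂ = 4.43 − 9.2203 + 5 = 0.2097.
L₁/L₂ = 10^(0.4(M₂ − M₁)) = 10^(0.4 × 0.1473) = 10^0.05892 = 1.1453.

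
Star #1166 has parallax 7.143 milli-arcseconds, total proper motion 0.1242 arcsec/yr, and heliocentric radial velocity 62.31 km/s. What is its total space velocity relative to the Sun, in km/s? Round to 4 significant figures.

d = 1/p = 1/0.007143″ = 140 pc.
v_t = 4.740 μ d = 4.740 × 0.1242 × 140 = 82.419 km/s.
v = √(v_r² + v_t²) = √(62.31² + 82.419²) = √10675.4 = 103.32 km/s.

103.3 km/s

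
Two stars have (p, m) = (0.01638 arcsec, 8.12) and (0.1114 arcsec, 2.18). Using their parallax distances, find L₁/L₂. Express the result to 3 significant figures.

d₁ = 1/p₁ = 1/0.01638″ = 61.05 pc; d₂ = 1/p₂ = 1/0.1114″ = 8.9767 pc.
M₁ = m₁ − 5 log₁₀ d₁ + 5 = 8.12 − 8.9284 + 5 = 4.1916.
M₂ = 2.18 − 4.7656 + 5 = 2.4144.
L₁/L₂ = 10^(0.4(M₂ − M₁)) = 10^(0.4 × (-1.7772)) = 10^(-0.71088) = 0.19459.

L₁/L₂ = 0.195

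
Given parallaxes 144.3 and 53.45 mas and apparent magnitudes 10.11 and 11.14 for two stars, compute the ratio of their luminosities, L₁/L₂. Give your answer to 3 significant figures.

L₁/L₂ = 0.354

d₁ = 1/p₁ = 1/0.1443″ = 6.93 pc; d₂ = 1/p₂ = 1/0.05345″ = 18.709 pc.
M₁ = m₁ − 5 log₁₀ d₁ + 5 = 10.11 − 4.2037 + 5 = 10.9063.
M₂ = 11.14 − 6.3603 + 5 = 9.7797.
L₁/L₂ = 10^(0.4(M₂ − M₁)) = 10^(0.4 × (-1.1266)) = 10^(-0.45064) = 0.35429.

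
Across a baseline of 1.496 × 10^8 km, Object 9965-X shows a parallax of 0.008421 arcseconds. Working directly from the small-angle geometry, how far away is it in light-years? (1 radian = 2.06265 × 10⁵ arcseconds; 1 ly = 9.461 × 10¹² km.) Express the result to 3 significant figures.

387 ly

θ = 0.008421″ = 0.008421/206265 = 4.0826 × 10^-8 rad.
d = B/θ = (1.496 × 10^8) / (4.0826 × 10^-8) = 3.6643 × 10^15 km = (3.6643 × 10^15) / (9.461 × 10^12) ly = 387.31 ly.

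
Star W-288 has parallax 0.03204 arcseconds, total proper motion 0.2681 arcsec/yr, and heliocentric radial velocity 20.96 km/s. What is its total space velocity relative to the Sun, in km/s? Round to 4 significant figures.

44.86 km/s

d = 1/p = 1/0.03204″ = 31.211 pc.
v_t = 4.740 μ d = 4.740 × 0.2681 × 31.211 = 39.663 km/s.
v = √(v_r² + v_t²) = √(20.96² + 39.663²) = √2012.48 = 44.861 km/s.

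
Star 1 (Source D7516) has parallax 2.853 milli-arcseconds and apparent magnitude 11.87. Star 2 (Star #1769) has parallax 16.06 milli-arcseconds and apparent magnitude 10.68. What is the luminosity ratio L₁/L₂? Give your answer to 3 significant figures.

L₁/L₂ = 10.6

d₁ = 1/p₁ = 1/0.002853″ = 350.51 pc; d₂ = 1/p₂ = 1/0.01606″ = 62.267 pc.
M₁ = m₁ − 5 log₁₀ d₁ + 5 = 11.87 − 12.7235 + 5 = 4.1465.
M₂ = 10.68 − 8.9713 + 5 = 6.7087.
L₁/L₂ = 10^(0.4(M₂ − M₁)) = 10^(0.4 × 2.5622) = 10^1.02488 = 10.59.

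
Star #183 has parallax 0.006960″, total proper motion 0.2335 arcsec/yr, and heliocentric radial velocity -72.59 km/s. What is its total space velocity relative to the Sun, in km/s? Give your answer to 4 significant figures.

d = 1/p = 1/0.006960″ = 143.68 pc.
v_t = 4.740 μ d = 4.740 × 0.2335 × 143.68 = 159.02 km/s.
v = √(v_r² + v_t²) = √((-72.59)² + 159.02²) = √30556.7 = 174.8 km/s.

174.8 km/s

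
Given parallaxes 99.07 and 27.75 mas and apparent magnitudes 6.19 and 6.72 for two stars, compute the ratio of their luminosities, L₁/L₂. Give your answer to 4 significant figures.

L₁/L₂ = 0.1278

d₁ = 1/p₁ = 1/0.09907″ = 10.094 pc; d₂ = 1/p₂ = 1/0.02775″ = 36.036 pc.
M₁ = m₁ − 5 log₁₀ d₁ + 5 = 6.19 − 5.0203 + 5 = 6.1697.
M₂ = 6.72 − 7.7837 + 5 = 3.9363.
L₁/L₂ = 10^(0.4(M₂ − M₁)) = 10^(0.4 × (-2.2334)) = 10^(-0.89336) = 0.12783.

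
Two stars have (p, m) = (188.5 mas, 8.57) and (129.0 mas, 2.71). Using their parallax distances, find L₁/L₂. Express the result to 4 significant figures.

L₁/L₂ = 0.002121

d₁ = 1/p₁ = 1/0.1885″ = 5.305 pc; d₂ = 1/p₂ = 1/0.1290″ = 7.7519 pc.
M₁ = m₁ − 5 log₁₀ d₁ + 5 = 8.57 − 3.6234 + 5 = 9.9466.
M₂ = 2.71 − 4.4470 + 5 = 3.2630.
L₁/L₂ = 10^(0.4(M₂ − M₁)) = 10^(0.4 × (-6.6836)) = 10^(-2.67344) = 0.0021211.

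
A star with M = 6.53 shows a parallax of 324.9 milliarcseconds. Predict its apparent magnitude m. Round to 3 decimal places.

d = 1/p = 1/0.3249″ = 3.0779 pc.
m − M = 5 log₁₀ d − 5 = 5 log₁₀(3.0779) − 5 = 2.4413 − 5 = -2.5587.
m = M + (m − M) = 6.53 + (-2.5587) = 3.971.

m = 3.971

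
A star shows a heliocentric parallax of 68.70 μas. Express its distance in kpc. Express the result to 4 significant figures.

p = 68.70 μas = 0.00006870 arcsec.
d = 1/p = 1/0.00006870 = 14556 pc.
= 14.556 kpc.

14.56 kpc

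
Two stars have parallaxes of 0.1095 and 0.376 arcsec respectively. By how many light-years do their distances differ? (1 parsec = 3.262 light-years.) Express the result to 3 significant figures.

21.1 ly

d_A = 1/0.1095″ = 9.1324 pc; d_B = 1/0.3760″ = 2.6596 pc.
|d_B − d_A| = |2.6596 − 9.1324| = 6.4728 pc = 6.4728 × 3.262 ly = 21.114 ly.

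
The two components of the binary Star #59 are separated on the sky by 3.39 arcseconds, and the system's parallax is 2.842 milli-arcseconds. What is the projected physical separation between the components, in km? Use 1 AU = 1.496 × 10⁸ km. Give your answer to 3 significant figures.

d = 1/p = 1/0.002842″ = 351.86 pc.
At distance d (pc), an angle of θ arcsec spans θ·d AU: s = 3.39 × 351.86 = 1192.8 AU.
= 1192.8 × 1.496 × 10⁸ km = 1.7844 × 10^11 km.

1.78 × 10^11 km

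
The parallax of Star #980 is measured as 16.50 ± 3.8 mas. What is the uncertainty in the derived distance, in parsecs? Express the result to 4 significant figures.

13.96 pc

d = 1/p, so σ_d = σ_p / p².
σ_d = 0.00380 / (0.01650)² = 0.00380 / 0.00027225 = 13.958 pc.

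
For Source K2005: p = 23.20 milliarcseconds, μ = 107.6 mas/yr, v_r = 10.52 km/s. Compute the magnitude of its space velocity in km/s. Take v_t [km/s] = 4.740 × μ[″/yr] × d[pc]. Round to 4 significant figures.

d = 1/p = 1/0.02320″ = 43.103 pc.
μ = 107.6 mas/yr = 0.1076 ″/yr.
v_t = 4.740 μ d = 4.740 × 0.1076 × 43.103 = 21.984 km/s.
v = √(v_r² + v_t²) = √(10.52² + 21.984²) = √593.967 = 24.371 km/s.

24.37 km/s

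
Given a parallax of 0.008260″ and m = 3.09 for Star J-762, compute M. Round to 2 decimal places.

M = -2.33

d = 1/p = 1/0.008260″ = 121.07 pc.
m − M = 5 log₁₀(121.07) − 5 = 10.4152 − 5 = 5.4152.
M = m − (m − M) = 3.09 − 5.4152 = -2.33.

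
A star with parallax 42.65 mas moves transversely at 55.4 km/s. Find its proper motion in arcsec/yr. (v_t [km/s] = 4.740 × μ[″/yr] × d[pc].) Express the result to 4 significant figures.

d = 1/p = 1/0.04265″ = 23.447 pc.
μ = v_t / (4.74 d) = 55.4 / (4.74 × 23.447) = 55.4 / 111.14 = 0.49847 ″/yr.

0.4985 arcsec/yr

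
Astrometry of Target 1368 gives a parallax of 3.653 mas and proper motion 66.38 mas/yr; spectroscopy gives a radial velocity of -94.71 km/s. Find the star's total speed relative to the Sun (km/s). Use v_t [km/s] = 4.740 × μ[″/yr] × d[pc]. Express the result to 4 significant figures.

d = 1/p = 1/0.003653″ = 273.75 pc.
μ = 66.38 mas/yr = 0.06638 ″/yr.
v_t = 4.740 μ d = 4.740 × 0.06638 × 273.75 = 86.133 km/s.
v = √(v_r² + v_t²) = √((-94.71)² + 86.133²) = √16388.9 = 128.02 km/s.

128.0 km/s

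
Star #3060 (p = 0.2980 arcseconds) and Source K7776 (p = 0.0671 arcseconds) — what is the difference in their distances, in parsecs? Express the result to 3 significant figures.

d_A = 1/0.2980″ = 3.3557 pc; d_B = 1/0.06710″ = 14.903 pc.
|d_B − d_A| = |14.903 − 3.3557| = 11.547 pc.

11.5 pc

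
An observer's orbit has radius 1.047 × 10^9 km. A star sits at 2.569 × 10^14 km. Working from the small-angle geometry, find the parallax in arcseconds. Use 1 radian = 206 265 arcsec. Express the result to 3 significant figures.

θ ≈ B/d = (1.047 × 10^9) / (2.569 × 10^14) = 4.0755 × 10^-6 rad.
In arcseconds: 4.0755 × 10^-6 × 206265 = 0.84063″.

0.841 arcsec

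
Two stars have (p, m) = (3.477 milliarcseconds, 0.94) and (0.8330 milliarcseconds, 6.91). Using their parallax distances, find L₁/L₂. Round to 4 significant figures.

d₁ = 1/p₁ = 1/0.003477″ = 287.6 pc; d₂ = 1/p₂ = 1/0.0008330″ = 1200.5 pc.
M₁ = m₁ − 5 log₁₀ d₁ + 5 = 0.94 − 12.2939 + 5 = -6.3539.
M₂ = 6.91 − 15.3968 + 5 = -3.4868.
L₁/L₂ = 10^(0.4(M₂ − M₁)) = 10^(0.4 × 2.8671) = 10^1.14684 = 14.023.

L₁/L₂ = 14.02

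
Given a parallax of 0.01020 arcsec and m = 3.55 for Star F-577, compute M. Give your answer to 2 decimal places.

d = 1/p = 1/0.01020″ = 98.039 pc.
m − M = 5 log₁₀(98.039) − 5 = 9.9570 − 5 = 4.9570.
M = m − (m − M) = 3.55 − 4.9570 = -1.41.

M = -1.41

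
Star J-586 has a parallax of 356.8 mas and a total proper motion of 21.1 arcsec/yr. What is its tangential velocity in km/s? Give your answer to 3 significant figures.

280 km/s

d = 1/p = 1/0.3568″ = 2.8027 pc.
v_t = 4.74 × μ × d = 4.74 × 21.1 × 2.8027 = 280.31 km/s.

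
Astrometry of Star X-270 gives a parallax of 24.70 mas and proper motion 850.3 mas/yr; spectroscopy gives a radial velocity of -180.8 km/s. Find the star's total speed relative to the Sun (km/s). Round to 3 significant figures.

d = 1/p = 1/0.02470″ = 40.486 pc.
μ = 850.3 mas/yr = 0.8503 ″/yr.
v_t = 4.740 μ d = 4.740 × 0.8503 × 40.486 = 163.18 km/s.
v = √(v_r² + v_t²) = √((-180.8)² + 163.18²) = √59316.4 = 243.55 km/s.

244 km/s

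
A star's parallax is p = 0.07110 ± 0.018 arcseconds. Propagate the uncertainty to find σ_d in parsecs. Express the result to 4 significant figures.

3.561 pc

d = 1/p, so σ_d = σ_p / p².
σ_d = 0.0180 / (0.07110)² = 0.0180 / 0.0050552 = 3.5607 pc.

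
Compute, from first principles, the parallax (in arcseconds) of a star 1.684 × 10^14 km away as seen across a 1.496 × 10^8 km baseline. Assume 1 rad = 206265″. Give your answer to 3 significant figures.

θ ≈ B/d = (1.496 × 10^8) / (1.684 × 10^14) = 8.8836 × 10^-7 rad.
In arcseconds: 8.8836 × 10^-7 × 206265 = 0.18324″.

0.183 arcsec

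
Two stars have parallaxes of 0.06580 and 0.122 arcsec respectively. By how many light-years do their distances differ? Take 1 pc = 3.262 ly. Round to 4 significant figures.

d_A = 1/0.06580″ = 15.198 pc; d_B = 1/0.1220″ = 8.1967 pc.
|d_B − d_A| = |8.1967 − 15.198| = 7.0013 pc = 7.0013 × 3.262 ly = 22.838 ly.

22.84 ly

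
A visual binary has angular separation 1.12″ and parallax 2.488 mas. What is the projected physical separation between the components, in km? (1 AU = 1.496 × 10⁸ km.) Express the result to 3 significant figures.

d = 1/p = 1/0.002488″ = 401.93 pc.
At distance d (pc), an angle of θ arcsec spans θ·d AU: s = 1.12 × 401.93 = 450.16 AU.
= 450.16 × 1.496 × 10⁸ km = 6.7344 × 10^10 km.

6.73 × 10^10 km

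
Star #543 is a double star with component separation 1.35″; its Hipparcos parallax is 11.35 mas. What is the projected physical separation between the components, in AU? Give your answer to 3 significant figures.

119 AU

d = 1/p = 1/0.01135″ = 88.106 pc.
At distance d (pc), an angle of θ arcsec spans θ·d AU: s = 1.35 × 88.106 = 118.94 AU.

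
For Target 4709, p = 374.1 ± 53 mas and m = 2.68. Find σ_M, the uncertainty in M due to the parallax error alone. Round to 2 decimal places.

M = m − 5 log₁₀ d + 5 = m + 5 log₁₀ p + 5, so ∂M/∂p = 5/(p ln 10).
σ_M = (5/ln 10) · (σ_p/p) = 2.1715 × 53/374.1 = 2.1715 × 0.14167 = 0.30764.

σ_M = 0.31 mag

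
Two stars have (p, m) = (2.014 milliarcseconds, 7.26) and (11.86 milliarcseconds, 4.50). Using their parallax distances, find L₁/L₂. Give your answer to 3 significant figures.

L₁/L₂ = 2.73

d₁ = 1/p₁ = 1/0.002014″ = 496.52 pc; d₂ = 1/p₂ = 1/0.01186″ = 84.317 pc.
M₁ = m₁ − 5 log₁₀ d₁ + 5 = 7.26 − 13.4797 + 5 = -1.2197.
M₂ = 4.50 − 9.6296 + 5 = -0.1296.
L₁/L₂ = 10^(0.4(M₂ − M₁)) = 10^(0.4 × 1.0901) = 10^0.43604 = 2.7292.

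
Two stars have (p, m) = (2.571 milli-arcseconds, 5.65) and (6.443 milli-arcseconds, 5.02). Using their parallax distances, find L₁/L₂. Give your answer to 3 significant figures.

d₁ = 1/p₁ = 1/0.002571″ = 388.95 pc; d₂ = 1/p₂ = 1/0.006443″ = 155.21 pc.
M₁ = m₁ − 5 log₁₀ d₁ + 5 = 5.65 − 12.9495 + 5 = -2.2995.
M₂ = 5.02 − 10.9546 + 5 = -0.9346.
L₁/L₂ = 10^(0.4(M₂ − M₁)) = 10^(0.4 × 1.3649) = 10^0.54596 = 3.5153.

L₁/L₂ = 3.52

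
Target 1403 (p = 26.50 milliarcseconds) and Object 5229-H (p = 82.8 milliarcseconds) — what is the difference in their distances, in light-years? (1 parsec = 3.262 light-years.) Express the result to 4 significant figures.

83.70 ly

d_A = 1/0.02650″ = 37.736 pc; d_B = 1/0.08280″ = 12.077 pc.
|d_B − d_A| = |12.077 − 37.736| = 25.659 pc = 25.659 × 3.262 ly = 83.7 ly.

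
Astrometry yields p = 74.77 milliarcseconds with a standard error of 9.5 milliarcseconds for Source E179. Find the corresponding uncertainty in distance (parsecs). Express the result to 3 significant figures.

1.70 pc

d = 1/p, so σ_d = σ_p / p².
σ_d = 0.00950 / (0.07477)² = 0.00950 / 0.0055906 = 1.6993 pc.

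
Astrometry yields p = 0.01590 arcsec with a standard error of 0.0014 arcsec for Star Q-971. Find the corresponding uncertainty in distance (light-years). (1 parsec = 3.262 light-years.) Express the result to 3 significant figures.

d = 1/p, so σ_d = σ_p / p².
σ_d = 0.00140 / (0.01590)² = 0.00140 / 0.00025281 = 5.5378 pc = 5.5378 × 3.262 ly = 18.064 ly.

18.1 ly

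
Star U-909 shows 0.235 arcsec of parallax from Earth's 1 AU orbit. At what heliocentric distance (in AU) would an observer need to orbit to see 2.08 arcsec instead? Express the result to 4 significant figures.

Parallax scales linearly with baseline: p ∝ B, so B = p_target / p_Earth × 1 AU.
B = 2.08 / 0.235 = 8.8511 AU.

8.851 AU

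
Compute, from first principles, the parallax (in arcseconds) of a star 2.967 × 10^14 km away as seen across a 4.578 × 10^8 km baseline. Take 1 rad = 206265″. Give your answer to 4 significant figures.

θ ≈ B/d = (4.578 × 10^8) / (2.967 × 10^14) = 1.5430 × 10^-6 rad.
In arcseconds: 1.5430 × 10^-6 × 206265 = 0.31827″.

0.3183 arcsec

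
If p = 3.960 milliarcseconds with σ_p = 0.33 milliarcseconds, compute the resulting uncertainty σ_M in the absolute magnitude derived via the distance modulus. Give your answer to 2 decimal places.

M = m − 5 log₁₀ d + 5 = m + 5 log₁₀ p + 5, so ∂M/∂p = 5/(p ln 10).
σ_M = (5/ln 10) · (σ_p/p) = 2.1715 × 0.33/3.960 = 2.1715 × 0.083333 = 0.18096.

σ_M = 0.18 mag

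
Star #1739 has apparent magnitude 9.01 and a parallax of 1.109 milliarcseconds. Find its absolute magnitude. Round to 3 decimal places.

d = 1/p = 1/0.001109″ = 901.71 pc.
m − M = 5 log₁₀(901.71) − 5 = 14.7753 − 5 = 9.7753.
M = m − (m − M) = 9.01 − 9.7753 = -0.765.

M = -0.765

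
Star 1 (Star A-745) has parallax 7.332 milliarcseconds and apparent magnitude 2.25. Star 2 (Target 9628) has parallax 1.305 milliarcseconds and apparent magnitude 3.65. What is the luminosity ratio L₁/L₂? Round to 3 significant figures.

L₁/L₂ = 0.115

d₁ = 1/p₁ = 1/0.007332″ = 136.39 pc; d₂ = 1/p₂ = 1/0.001305″ = 766.28 pc.
M₁ = m₁ − 5 log₁₀ d₁ + 5 = 2.25 − 10.6739 + 5 = -3.4239.
M₂ = 3.65 − 14.4219 + 5 = -5.7719.
L₁/L₂ = 10^(0.4(M₂ − M₁)) = 10^(0.4 × (-2.3480)) = 10^(-0.93920) = 0.11503.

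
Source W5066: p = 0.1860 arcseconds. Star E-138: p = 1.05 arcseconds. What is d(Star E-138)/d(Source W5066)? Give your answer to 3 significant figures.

Since d = 1/p, d_B/d_A = p_A/p_B.
= 0.1860 / 1.05 = 0.17714.

0.177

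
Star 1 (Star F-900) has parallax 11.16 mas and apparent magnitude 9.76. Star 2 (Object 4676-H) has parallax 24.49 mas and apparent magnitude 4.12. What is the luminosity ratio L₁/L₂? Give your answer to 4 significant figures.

L₁/L₂ = 0.02671

d₁ = 1/p₁ = 1/0.01116″ = 89.606 pc; d₂ = 1/p₂ = 1/0.02449″ = 40.833 pc.
M₁ = m₁ − 5 log₁₀ d₁ + 5 = 9.76 − 9.7617 + 5 = 4.9983.
M₂ = 4.12 − 8.0551 + 5 = 1.0649.
L₁/L₂ = 10^(0.4(M₂ − M₁)) = 10^(0.4 × (-3.9334)) = 10^(-1.57336) = 0.026708.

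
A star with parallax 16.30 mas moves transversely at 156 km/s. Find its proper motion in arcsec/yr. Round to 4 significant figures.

0.5365 arcsec/yr

d = 1/p = 1/0.01630″ = 61.35 pc.
μ = v_t / (4.74 d) = 156 / (4.74 × 61.35) = 156 / 290.8 = 0.53645 ″/yr.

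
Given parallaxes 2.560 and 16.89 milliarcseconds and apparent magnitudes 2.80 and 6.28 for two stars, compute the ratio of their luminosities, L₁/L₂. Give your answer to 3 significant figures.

L₁/L₂ = 1070

d₁ = 1/p₁ = 1/0.002560″ = 390.63 pc; d₂ = 1/p₂ = 1/0.01689″ = 59.207 pc.
M₁ = m₁ − 5 log₁₀ d₁ + 5 = 2.80 − 12.9588 + 5 = -5.1588.
M₂ = 6.28 − 8.8619 + 5 = 2.4181.
L₁/L₂ = 10^(0.4(M₂ − M₁)) = 10^(0.4 × 7.5769) = 10^3.03076 = 1073.4.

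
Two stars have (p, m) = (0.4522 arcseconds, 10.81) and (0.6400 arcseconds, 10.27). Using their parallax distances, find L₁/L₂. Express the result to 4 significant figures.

L₁/L₂ = 1.218

d₁ = 1/p₁ = 1/0.4522″ = 2.2114 pc; d₂ = 1/p₂ = 1/0.6400″ = 1.5625 pc.
M₁ = m₁ − 5 log₁₀ d₁ + 5 = 10.81 − 1.7233 + 5 = 14.0867.
M₂ = 10.27 − 0.9691 + 5 = 14.3009.
L₁/L₂ = 10^(0.4(M₂ − M₁)) = 10^(0.4 × 0.2142) = 10^0.08568 = 1.2181.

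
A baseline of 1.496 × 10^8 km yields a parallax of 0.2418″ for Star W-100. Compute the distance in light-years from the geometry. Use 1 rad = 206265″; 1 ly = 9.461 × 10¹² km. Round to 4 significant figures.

13.49 ly

θ = 0.2418″ = 0.2418/206265 = 1.1723 × 10^-6 rad.
d = B/θ = (1.496 × 10^8) / (1.1723 × 10^-6) = 1.2761 × 10^14 km = (1.2761 × 10^14) / (9.461 × 10^12) ly = 13.488 ly.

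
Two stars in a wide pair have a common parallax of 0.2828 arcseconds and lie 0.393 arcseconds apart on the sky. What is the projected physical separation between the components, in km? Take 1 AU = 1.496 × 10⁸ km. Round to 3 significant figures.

2.08 × 10^8 km

d = 1/p = 1/0.2828″ = 3.5361 pc.
At distance d (pc), an angle of θ arcsec spans θ·d AU: s = 0.393 × 3.5361 = 1.3897 AU.
= 1.3897 × 1.496 × 10⁸ km = 2.0790 × 10^8 km.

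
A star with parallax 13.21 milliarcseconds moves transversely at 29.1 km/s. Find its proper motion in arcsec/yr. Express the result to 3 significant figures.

0.0811 arcsec/yr

d = 1/p = 1/0.01321″ = 75.7 pc.
μ = v_t / (4.74 d) = 29.1 / (4.74 × 75.7) = 29.1 / 358.82 = 0.081099 ″/yr.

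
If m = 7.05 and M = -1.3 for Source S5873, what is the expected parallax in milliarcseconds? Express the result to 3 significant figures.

2.14 mas

m − M = 7.05 − (-1.3) = 8.35.
d = 10^((m−M)/5 + 1) = 10^2.670 = 467.74 pc.
p = 1/d = 1/467.74 = 0.0021379 arcsec = 2.1379 mas.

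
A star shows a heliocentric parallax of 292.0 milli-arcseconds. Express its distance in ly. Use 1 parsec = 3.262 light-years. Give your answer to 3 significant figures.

p = 292.0 milli-arcseconds = 0.2920 arcsec.
d = 1/p = 1/0.2920 = 3.4247 pc.
In light-years: 3.4247 × 3.262 = 11.171 ly.

11.2 ly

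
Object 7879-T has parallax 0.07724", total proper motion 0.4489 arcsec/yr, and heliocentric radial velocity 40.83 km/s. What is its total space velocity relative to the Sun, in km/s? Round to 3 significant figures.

d = 1/p = 1/0.07724″ = 12.947 pc.
v_t = 4.740 μ d = 4.740 × 0.4489 × 12.947 = 27.548 km/s.
v = √(v_r² + v_t²) = √(40.83² + 27.548²) = √2425.98 = 49.254 km/s.

49.3 km/s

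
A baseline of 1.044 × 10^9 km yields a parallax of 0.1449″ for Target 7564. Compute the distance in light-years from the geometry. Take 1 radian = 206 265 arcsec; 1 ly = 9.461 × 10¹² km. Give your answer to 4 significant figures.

θ = 0.1449″ = 0.1449/206265 = 7.0249 × 10^-7 rad.
d = B/θ = (1.044 × 10^9) / (7.0249 × 10^-7) = 1.4861 × 10^15 km = (1.4861 × 10^15) / (9.461 × 10^12) ly = 157.08 ly.

157.1 ly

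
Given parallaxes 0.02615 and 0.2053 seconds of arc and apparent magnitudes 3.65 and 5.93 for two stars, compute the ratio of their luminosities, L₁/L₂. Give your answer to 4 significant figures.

d₁ = 1/p₁ = 1/0.02615″ = 38.241 pc; d₂ = 1/p₂ = 1/0.2053″ = 4.8709 pc.
M₁ = m₁ − 5 log₁₀ d₁ + 5 = 3.65 − 7.9126 + 5 = 0.7374.
M₂ = 5.93 − 3.4380 + 5 = 7.4920.
L₁/L₂ = 10^(0.4(M₂ − M₁)) = 10^(0.4 × 6.7546) = 10^2.70184 = 503.32.

L₁/L₂ = 503.3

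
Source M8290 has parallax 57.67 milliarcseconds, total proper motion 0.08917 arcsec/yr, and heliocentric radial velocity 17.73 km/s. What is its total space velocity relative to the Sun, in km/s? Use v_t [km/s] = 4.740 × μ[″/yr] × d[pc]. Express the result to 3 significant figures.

d = 1/p = 1/0.05767″ = 17.34 pc.
v_t = 4.740 μ d = 4.740 × 0.08917 × 17.34 = 7.329 km/s.
v = √(v_r² + v_t²) = √(17.73² + 7.329²) = √368.067 = 19.185 km/s.

19.2 km/s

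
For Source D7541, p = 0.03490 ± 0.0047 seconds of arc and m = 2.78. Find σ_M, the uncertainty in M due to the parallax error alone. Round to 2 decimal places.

M = m − 5 log₁₀ d + 5 = m + 5 log₁₀ p + 5, so ∂M/∂p = 5/(p ln 10).
σ_M = (5/ln 10) · (σ_p/p) = 2.1715 × 0.0047/0.03490 = 2.1715 × 0.13467 = 0.29244.

σ_M = 0.29 mag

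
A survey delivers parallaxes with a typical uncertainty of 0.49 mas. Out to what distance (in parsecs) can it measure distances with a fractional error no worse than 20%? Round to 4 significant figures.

σ_d/d = σ_p/p, so the condition is σ_p/p ≤ 0.20, i.e. p ≥ σ_p/0.20.
p_min = 0.49/0.20 = 2.45 mas = 0.00245 arcsec.
d_max = 1/p_min = 1/0.00245 = 408.16 pc.

408.2 pc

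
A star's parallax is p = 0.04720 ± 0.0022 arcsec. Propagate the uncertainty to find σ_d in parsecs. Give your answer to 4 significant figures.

0.9875 pc

d = 1/p, so σ_d = σ_p / p².
σ_d = 0.00220 / (0.04720)² = 0.00220 / 0.0022278 = 0.98752 pc.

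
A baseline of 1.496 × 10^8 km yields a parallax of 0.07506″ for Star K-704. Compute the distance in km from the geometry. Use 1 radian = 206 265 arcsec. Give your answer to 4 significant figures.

θ = 0.07506″ = 0.07506/206265 = 3.6390 × 10^-7 rad.
d = B/θ = (1.496 × 10^8) / (3.6390 × 10^-7) = 4.1110 × 10^14 km.

4.111 × 10^14 km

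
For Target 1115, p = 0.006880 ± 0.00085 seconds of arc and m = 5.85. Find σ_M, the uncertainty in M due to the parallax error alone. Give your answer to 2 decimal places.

M = m − 5 log₁₀ d + 5 = m + 5 log₁₀ p + 5, so ∂M/∂p = 5/(p ln 10).
σ_M = (5/ln 10) · (σ_p/p) = 2.1715 × 0.00085/0.006880 = 2.1715 × 0.12355 = 0.26829.

σ_M = 0.27 mag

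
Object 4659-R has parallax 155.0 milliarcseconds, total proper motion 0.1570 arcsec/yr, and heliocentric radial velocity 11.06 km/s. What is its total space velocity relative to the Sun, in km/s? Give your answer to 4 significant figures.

d = 1/p = 1/0.1550″ = 6.4516 pc.
v_t = 4.740 μ d = 4.740 × 0.1570 × 6.4516 = 4.8012 km/s.
v = √(v_r² + v_t²) = √(11.06² + 4.8012²) = √145.375 = 12.057 km/s.

12.06 km/s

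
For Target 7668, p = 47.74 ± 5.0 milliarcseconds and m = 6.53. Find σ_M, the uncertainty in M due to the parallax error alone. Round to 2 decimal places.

σ_M = 0.23 mag

M = m − 5 log₁₀ d + 5 = m + 5 log₁₀ p + 5, so ∂M/∂p = 5/(p ln 10).
σ_M = (5/ln 10) · (σ_p/p) = 2.1715 × 5.0/47.74 = 2.1715 × 0.10473 = 0.22742.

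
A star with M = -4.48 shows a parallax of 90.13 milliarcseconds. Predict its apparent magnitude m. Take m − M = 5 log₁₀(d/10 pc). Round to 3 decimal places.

d = 1/p = 1/0.09013″ = 11.095 pc.
m − M = 5 log₁₀ d − 5 = 5 log₁₀(11.095) − 5 = 5.2256 − 5 = 0.2256.
m = M + (m − M) = -4.48 + 0.2256 = -4.254.

m = -4.254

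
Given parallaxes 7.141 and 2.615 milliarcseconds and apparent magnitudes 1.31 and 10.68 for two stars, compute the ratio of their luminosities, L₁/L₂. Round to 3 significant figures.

L₁/L₂ = 751

d₁ = 1/p₁ = 1/0.007141″ = 140.04 pc; d₂ = 1/p₂ = 1/0.002615″ = 382.41 pc.
M₁ = m₁ − 5 log₁₀ d₁ + 5 = 1.31 − 10.7313 + 5 = -4.4213.
M₂ = 10.68 − 12.9126 + 5 = 2.7674.
L₁/L₂ = 10^(0.4(M₂ − M₁)) = 10^(0.4 × 7.1887) = 10^2.87548 = 750.72.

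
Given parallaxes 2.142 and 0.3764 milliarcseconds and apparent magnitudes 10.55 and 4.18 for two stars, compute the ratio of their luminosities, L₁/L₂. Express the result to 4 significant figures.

L₁/L₂ = 8.743 × 10^-5

d₁ = 1/p₁ = 1/0.002142″ = 466.85 pc; d₂ = 1/p₂ = 1/0.0003764″ = 2656.7 pc.
M₁ = m₁ − 5 log₁₀ d₁ + 5 = 10.55 − 13.3459 + 5 = 2.2041.
M₂ = 4.18 − 17.1217 + 5 = -7.9417.
L₁/L₂ = 10^(0.4(M₂ − M₁)) = 10^(0.4 × (-10.1458)) = 10^(-4.05832) = 0.000087434.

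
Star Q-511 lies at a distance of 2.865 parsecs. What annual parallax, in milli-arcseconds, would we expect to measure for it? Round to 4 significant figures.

349.0 mas

p = 1/d = 1/2.865 = 0.34904 arcsec.
= 0.34904 × 1000 = 349.04 mas.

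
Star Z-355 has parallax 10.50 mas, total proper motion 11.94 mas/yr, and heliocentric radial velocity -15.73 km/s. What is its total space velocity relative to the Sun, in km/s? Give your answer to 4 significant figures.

16.63 km/s

d = 1/p = 1/0.01050″ = 95.238 pc.
μ = 11.94 mas/yr = 0.01194 ″/yr.
v_t = 4.740 μ d = 4.740 × 0.01194 × 95.238 = 5.3901 km/s.
v = √(v_r² + v_t²) = √((-15.73)² + 5.3901²) = √276.486 = 16.628 km/s.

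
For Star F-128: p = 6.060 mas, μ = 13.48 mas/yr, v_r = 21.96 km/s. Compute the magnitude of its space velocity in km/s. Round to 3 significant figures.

24.4 km/s

d = 1/p = 1/0.006060″ = 165.02 pc.
μ = 13.48 mas/yr = 0.01348 ″/yr.
v_t = 4.740 μ d = 4.740 × 0.01348 × 165.02 = 10.544 km/s.
v = √(v_r² + v_t²) = √(21.96² + 10.544²) = √593.418 = 24.36 km/s.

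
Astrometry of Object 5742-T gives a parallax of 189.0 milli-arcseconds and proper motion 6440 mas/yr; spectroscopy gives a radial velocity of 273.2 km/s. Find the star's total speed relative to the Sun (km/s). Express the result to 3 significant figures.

d = 1/p = 1/0.1890″ = 5.291 pc.
μ = 6440 mas/yr = 6.440 ″/yr.
v_t = 4.740 μ d = 4.740 × 6.440 × 5.291 = 161.51 km/s.
v = √(v_r² + v_t²) = √(273.2² + 161.51²) = √100724 = 317.37 km/s.

317 km/s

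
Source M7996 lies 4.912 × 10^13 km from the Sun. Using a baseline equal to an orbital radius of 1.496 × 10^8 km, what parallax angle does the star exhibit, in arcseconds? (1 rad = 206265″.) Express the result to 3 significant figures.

0.628 arcsec

θ ≈ B/d = (1.496 × 10^8) / (4.912 × 10^13) = 3.0456 × 10^-6 rad.
In arcseconds: 3.0456 × 10^-6 × 206265 = 0.6282″.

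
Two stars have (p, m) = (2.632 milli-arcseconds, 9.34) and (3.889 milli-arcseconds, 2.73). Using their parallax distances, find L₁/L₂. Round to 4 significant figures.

d₁ = 1/p₁ = 1/0.002632″ = 379.94 pc; d₂ = 1/p₂ = 1/0.003889″ = 257.14 pc.
M₁ = m₁ − 5 log₁₀ d₁ + 5 = 9.34 − 12.8986 + 5 = 1.4414.
M₂ = 2.73 − 12.0508 + 5 = -4.3208.
L₁/L₂ = 10^(0.4(M₂ − M₁)) = 10^(0.4 × (-5.7622)) = 10^(-2.30488) = 0.0049559.

L₁/L₂ = 0.004956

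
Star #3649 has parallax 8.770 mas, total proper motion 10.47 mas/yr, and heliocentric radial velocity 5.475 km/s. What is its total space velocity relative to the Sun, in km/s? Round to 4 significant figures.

7.874 km/s

d = 1/p = 1/0.008770″ = 114.03 pc.
μ = 10.47 mas/yr = 0.01047 ″/yr.
v_t = 4.740 μ d = 4.740 × 0.01047 × 114.03 = 5.6591 km/s.
v = √(v_r² + v_t²) = √(5.475² + 5.6591²) = √62.001 = 7.8741 km/s.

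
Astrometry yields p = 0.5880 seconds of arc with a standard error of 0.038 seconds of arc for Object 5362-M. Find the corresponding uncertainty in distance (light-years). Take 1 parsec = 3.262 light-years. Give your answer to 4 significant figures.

d = 1/p, so σ_d = σ_p / p².
σ_d = 0.0380 / (0.5880)² = 0.0380 / 0.34574 = 0.10991 pc = 0.10991 × 3.262 ly = 0.35853 ly.

0.3585 ly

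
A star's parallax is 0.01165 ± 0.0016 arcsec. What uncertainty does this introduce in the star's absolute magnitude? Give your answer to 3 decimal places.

σ_M = 0.298 mag

M = m − 5 log₁₀ d + 5 = m + 5 log₁₀ p + 5, so ∂M/∂p = 5/(p ln 10).
σ_M = (5/ln 10) · (σ_p/p) = 2.1715 × 0.0016/0.01165 = 2.1715 × 0.13734 = 0.29823.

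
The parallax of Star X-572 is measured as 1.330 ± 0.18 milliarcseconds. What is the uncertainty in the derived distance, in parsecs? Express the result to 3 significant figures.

102 pc

d = 1/p, so σ_d = σ_p / p².
σ_d = 0.000180 / (0.001330)² = 0.000180 / 0.0000017689 = 101.76 pc.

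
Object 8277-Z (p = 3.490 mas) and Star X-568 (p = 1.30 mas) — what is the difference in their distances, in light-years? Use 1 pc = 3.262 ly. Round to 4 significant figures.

1575 ly

d_A = 1/0.003490″ = 286.53 pc; d_B = 1/0.001300″ = 769.23 pc.
|d_B − d_A| = |769.23 − 286.53| = 482.7 pc = 482.7 × 3.262 ly = 1574.6 ly.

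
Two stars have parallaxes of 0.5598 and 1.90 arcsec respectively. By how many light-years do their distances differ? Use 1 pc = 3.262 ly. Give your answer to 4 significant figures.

4.110 ly

d_A = 1/0.5598″ = 1.7864 pc; d_B = 1/1.900″ = 0.52632 pc.
|d_B − d_A| = |0.52632 − 1.7864| = 1.2601 pc = 1.2601 × 3.262 ly = 4.1104 ly.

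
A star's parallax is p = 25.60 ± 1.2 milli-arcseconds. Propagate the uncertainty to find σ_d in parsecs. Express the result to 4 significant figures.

1.831 pc

d = 1/p, so σ_d = σ_p / p².
σ_d = 0.00120 / (0.02560)² = 0.00120 / 0.00065536 = 1.8311 pc.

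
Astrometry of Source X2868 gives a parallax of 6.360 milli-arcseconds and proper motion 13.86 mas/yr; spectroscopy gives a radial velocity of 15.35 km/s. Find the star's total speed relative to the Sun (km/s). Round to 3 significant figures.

18.5 km/s

d = 1/p = 1/0.006360″ = 157.23 pc.
μ = 13.86 mas/yr = 0.01386 ″/yr.
v_t = 4.740 μ d = 4.740 × 0.01386 × 157.23 = 10.329 km/s.
v = √(v_r² + v_t²) = √(15.35² + 10.329²) = √342.311 = 18.502 km/s.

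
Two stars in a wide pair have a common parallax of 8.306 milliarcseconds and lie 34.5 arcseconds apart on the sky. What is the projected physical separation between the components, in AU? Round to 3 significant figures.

d = 1/p = 1/0.008306″ = 120.39 pc.
At distance d (pc), an angle of θ arcsec spans θ·d AU: s = 34.5 × 120.39 = 4153.5 AU.

4150 AU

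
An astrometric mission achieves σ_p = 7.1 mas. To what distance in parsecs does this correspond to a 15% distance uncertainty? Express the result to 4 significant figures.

σ_d/d = σ_p/p, so the condition is σ_p/p ≤ 0.15, i.e. p ≥ σ_p/0.15.
p_min = 7.1/0.15 = 47.333 mas = 0.047333 arcsec.
d_max = 1/p_min = 1/0.047333 = 21.127 pc.

21.13 pc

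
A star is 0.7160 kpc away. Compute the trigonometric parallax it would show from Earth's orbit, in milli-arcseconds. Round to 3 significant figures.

d = 0.7160 kpc = 716 pc.
p = 1/d = 1/716 = 0.0013966 arcsec.
= 0.0013966 × 1000 = 1.3966 mas.

1.40 mas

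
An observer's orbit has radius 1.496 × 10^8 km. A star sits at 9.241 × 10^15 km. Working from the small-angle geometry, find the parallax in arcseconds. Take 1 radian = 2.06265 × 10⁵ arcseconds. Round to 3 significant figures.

0.00334 arcsec

θ ≈ B/d = (1.496 × 10^8) / (9.241 × 10^15) = 1.6189 × 10^-8 rad.
In arcseconds: 1.6189 × 10^-8 × 206265 = 0.0033392″.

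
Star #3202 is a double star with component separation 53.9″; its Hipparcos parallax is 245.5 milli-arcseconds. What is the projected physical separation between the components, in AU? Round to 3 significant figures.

d = 1/p = 1/0.2455″ = 4.0733 pc.
At distance d (pc), an angle of θ arcsec spans θ·d AU: s = 53.9 × 4.0733 = 219.55 AU.

220 AU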